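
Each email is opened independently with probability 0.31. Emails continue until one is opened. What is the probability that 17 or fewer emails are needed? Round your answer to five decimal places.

Y = number of emails to the first success; geometric, p = 0.31.
P(Y ≤ 17) = 1 − (1−p)^17 = 1 − 0.0018215 = 0.9981785

0.99818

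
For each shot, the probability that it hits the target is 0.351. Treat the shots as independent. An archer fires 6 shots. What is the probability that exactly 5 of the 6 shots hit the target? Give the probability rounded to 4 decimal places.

X ~ Binomial(n=6, p=0.351).
P(X=5) = C(6,5) · p^5 · (1−p)^1
= 6 · 0.0053276 · 0.649 = 0.020746

0.0207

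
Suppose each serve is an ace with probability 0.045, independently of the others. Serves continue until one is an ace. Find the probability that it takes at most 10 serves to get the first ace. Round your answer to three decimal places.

0.369

Y = number of serves to the first success; geometric, p = 0.045.
P(Y ≤ 10) = 1 − (1−p)^10 = 1 − 0.63101 = 0.36899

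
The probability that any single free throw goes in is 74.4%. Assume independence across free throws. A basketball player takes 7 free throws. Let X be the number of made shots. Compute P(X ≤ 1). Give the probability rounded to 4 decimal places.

X ~ Binomial(7, 0.744); P(X ≤ 1) = Σ C(7,k) p^k (1−p)^(7−k) over k:
  k=0: C(7,0)·0.744^0·0.256^7 = 0.000072
  k=1: C(7,1)·0.744^1·0.256^6 = 0.001466
Total = 0.001538

0.0015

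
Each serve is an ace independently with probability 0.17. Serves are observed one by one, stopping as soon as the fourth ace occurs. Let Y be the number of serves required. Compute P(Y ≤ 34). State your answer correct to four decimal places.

0.8530

Finishing within 34 serves ⇔ at least 4 successes in the first 34. With X ~ Binomial(34, 0.17), P(Y ≤ 34) = 1 − P(X ≤ 3).
  k=0: C(34,0)·0.17^0·0.83^34 = 0.001773
  k=1: C(34,1)·0.17^1·0.83^33 = 0.012345
  k=2: C(34,2)·0.17^2·0.83^32 = 0.041721
  k=3: C(34,3)·0.17^3·0.83^31 = 0.091151
1 − 0.146990 = 0.853010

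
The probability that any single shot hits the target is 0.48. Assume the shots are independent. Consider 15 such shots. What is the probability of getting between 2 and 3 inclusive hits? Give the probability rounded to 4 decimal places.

0.0246

X ~ Binomial(15, 0.48); P(2 ≤ X ≤ 3) = Σ C(15,k) p^k (1−p)^(15−k) over k:
  k=2: C(15,2)·0.48^2·0.52^13 = 0.004917
  k=3: C(15,3)·0.48^3·0.52^12 = 0.019669
Total = 0.024586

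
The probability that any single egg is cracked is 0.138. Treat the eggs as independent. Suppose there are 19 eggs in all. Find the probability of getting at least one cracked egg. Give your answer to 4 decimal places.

0.9405

P(at least one) = 1 − P(none) = 1 − (1 − 0.138)^19
= 1 − 0.059517 = 0.940483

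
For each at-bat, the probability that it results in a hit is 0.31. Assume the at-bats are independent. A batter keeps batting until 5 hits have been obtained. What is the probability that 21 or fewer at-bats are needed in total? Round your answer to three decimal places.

Finishing within 21 at-bats ⇔ at least 5 successes in the first 21. With X ~ Binomial(21, 0.31), P(Y ≤ 21) = 1 − P(X ≤ 4).
  k=0: C(21,0)·0.31^0·0.69^21 = 0.00041
  k=1: C(21,1)·0.31^1·0.69^20 = 0.00390
  k=2: C(21,2)·0.31^2·0.69^19 = 0.01750
  k=3: C(21,3)·0.31^3·0.69^18 = 0.04980
  k=4: C(21,4)·0.31^4·0.69^17 = 0.10068
1 − 0.17229 = 0.82771

0.828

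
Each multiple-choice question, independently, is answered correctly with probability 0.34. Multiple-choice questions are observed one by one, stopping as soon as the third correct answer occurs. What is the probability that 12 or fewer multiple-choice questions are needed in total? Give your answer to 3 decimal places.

Finishing within 12 multiple-choice questions ⇔ at least 3 successes in the first 12. With X ~ Binomial(12, 0.34), P(Y ≤ 12) = 1 − P(X ≤ 2).
  k=0: C(12,0)·0.34^0·0.66^12 = 0.00683
  k=1: C(12,1)·0.34^1·0.66^11 = 0.04223
  k=2: C(12,2)·0.34^2·0.66^10 = 0.11966
1 − 0.16872 = 0.83128

0.831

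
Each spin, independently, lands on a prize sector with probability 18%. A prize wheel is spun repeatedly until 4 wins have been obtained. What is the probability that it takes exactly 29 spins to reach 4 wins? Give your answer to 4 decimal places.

Y = trial on which the fourth success occurs; negative binomial, r=4, p=0.18.
P(Y=29) = C(28,3) · p^4 · (1−p)^25
= 3276 · 0.0010498 · 0.007004 = 0.024087

0.0241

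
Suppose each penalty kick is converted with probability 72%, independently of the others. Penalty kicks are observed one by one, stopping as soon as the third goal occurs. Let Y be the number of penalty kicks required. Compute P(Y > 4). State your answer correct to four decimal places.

0.3132

Needing more than 4 penalty kicks ⇔ fewer than 3 successes in the first 4. With X ~ Binomial(4, 0.72), P(Y > 4) = P(X ≤ 2).
  k=0: C(4,0)·0.72^0·0.28^4 = 0.006147
  k=1: C(4,1)·0.72^1·0.28^3 = 0.063222
  k=2: C(4,2)·0.72^2·0.28^2 = 0.243855
P(X ≤ 2) = 0.313224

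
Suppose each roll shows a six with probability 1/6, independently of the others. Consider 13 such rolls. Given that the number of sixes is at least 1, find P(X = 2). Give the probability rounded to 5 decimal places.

0.32167

X ~ Binomial(13, 0.166667). Want P(X=2 | X≥1) = P(X=2) / P(X≥1).
P(X=2) = C(13,2)·0.166667^2·0.833333^11 = 0.2916073
P(X≥1) = 1 − 0.0934639 = 0.9065361
Ratio = 0.2916073 / 0.9065361 = 0.3216720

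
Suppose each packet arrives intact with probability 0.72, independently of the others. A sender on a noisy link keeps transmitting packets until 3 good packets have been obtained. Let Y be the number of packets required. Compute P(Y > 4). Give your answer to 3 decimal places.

0.313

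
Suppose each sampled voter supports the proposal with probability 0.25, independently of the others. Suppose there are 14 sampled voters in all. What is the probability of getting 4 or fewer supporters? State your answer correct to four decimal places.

X ~ Binomial(14, 0.25); P(X ≤ 4) = Σ C(14,k) p^k (1−p)^(14−k) over k:
  k=0: C(14,0)·0.25^0·0.75^14 = 0.017818
  k=1: C(14,1)·0.25^1·0.75^13 = 0.083150
  k=2: C(14,2)·0.25^2·0.75^12 = 0.180159
  k=3: C(14,3)·0.25^3·0.75^11 = 0.240212
  k=4: C(14,4)·0.25^4·0.75^10 = 0.220195
Total = 0.741535

0.7415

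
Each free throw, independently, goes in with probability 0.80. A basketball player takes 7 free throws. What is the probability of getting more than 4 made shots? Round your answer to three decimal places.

0.852

X ~ Binomial(7, 0.80); P(X ≥ 5) = Σ C(7,k) p^k (1−p)^(7−k) over k:
  k=5: C(7,5)·0.80^5·0.20^2 = 0.27525
  k=6: C(7,6)·0.80^6·0.20^1 = 0.36700
  k=7: C(7,7)·0.80^7·0.20^0 = 0.20972
Total = 0.85197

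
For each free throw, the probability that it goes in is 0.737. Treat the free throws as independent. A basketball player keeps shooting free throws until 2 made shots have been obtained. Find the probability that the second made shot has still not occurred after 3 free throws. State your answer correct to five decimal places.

0.17112

Needing more than 3 free throws ⇔ fewer than 2 successes in the first 3. With X ~ Binomial(3, 0.737), P(Y > 3) = P(X ≤ 1).
  k=0: C(3,0)·0.737^0·0.263^3 = 0.0181914
  k=1: C(3,1)·0.737^1·0.263^2 = 0.1529327
P(X ≤ 1) = 0.1711241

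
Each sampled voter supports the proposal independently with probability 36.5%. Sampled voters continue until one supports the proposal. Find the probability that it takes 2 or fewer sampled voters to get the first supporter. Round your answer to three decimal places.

0.597

Y = number of sampled voters to the first success; geometric, p = 0.365.
P(Y ≤ 2) = 1 − (1−p)^2 = 1 − 0.40323 = 0.59678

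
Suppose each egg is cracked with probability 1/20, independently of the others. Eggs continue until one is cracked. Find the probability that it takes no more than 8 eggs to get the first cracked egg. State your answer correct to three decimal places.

Y = number of eggs to the first success; geometric, p = 0.05.
P(Y ≤ 8) = 1 − (1−p)^8 = 1 − 0.66342 = 0.33658

0.337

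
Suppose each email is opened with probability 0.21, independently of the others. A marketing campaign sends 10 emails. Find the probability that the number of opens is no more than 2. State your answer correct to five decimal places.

0.64744

X ~ Binomial(10, 0.21); P(X ≤ 2) = Σ C(10,k) p^k (1−p)^(10−k) over k:
  k=0: C(10,0)·0.21^0·0.79^10 = 0.0946828
  k=1: C(10,1)·0.21^1·0.79^9 = 0.2516884
  k=2: C(10,2)·0.21^2·0.79^8 = 0.3010702
Total = 0.6474414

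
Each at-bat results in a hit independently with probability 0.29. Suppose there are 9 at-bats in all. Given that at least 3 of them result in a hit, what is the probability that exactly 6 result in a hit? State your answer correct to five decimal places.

X ~ Binomial(9, 0.29). Want P(X=6 | X≥3) = P(X=6) / P(X≥3).
P(X=6) = C(9,6)·0.29^6·0.71^3 = 0.0178831
P(X≥3) = 1 − 0.0458485 − 0.1685417 − 0.2753639 = 0.5102460
Ratio = 0.0178831 / 0.5102460 = 0.0350480

0.03505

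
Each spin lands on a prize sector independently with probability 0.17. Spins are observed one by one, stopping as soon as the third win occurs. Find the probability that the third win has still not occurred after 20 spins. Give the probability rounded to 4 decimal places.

Needing more than 20 spins ⇔ fewer than 3 successes in the first 20. With X ~ Binomial(20, 0.17), P(Y > 20) = P(X ≤ 2).
  k=0: C(20,0)·0.17^0·0.83^20 = 0.024075
  k=1: C(20,1)·0.17^1·0.83^19 = 0.098619
  k=2: C(20,2)·0.17^2·0.83^18 = 0.191892
P(X ≤ 2) = 0.314586

0.3146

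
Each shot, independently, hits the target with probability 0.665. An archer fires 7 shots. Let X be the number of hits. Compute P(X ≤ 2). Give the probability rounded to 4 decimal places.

0.0462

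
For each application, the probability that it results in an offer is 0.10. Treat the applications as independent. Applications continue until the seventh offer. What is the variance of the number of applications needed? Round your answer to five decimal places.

630.00000

Y = total applications until the seventh success; negative binomial with r=7, p=0.10.
Var(Y) = r(1−p)/p² = 7·0.90 / 0.10² = 630.0000000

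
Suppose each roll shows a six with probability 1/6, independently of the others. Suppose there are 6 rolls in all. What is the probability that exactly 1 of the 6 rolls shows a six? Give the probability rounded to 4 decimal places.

0.4019

X ~ Binomial(n=6, p=0.166667).
P(X=1) = C(6,1) · p^1 · (1−p)^5
= 6 · 0.16667 · 0.40188 = 0.401878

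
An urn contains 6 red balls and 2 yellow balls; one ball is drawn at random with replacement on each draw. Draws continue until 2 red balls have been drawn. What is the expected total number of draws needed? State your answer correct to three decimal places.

2.667

Y = total draws until the second success; negative binomial with r=2, p=0.75.
E[Y] = r / p = 2 / 0.75 = 2.66667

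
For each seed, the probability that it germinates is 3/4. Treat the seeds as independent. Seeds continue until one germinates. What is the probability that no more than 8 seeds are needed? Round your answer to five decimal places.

Y = number of seeds to the first success; geometric, p = 0.75.
P(Y ≤ 8) = 1 − (1−p)^8 = 1 − 0.0000153 = 0.9999847

0.99998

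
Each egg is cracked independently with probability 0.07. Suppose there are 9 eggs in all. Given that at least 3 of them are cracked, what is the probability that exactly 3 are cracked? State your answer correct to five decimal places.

0.89139

X ~ Binomial(9, 0.07). Want P(X=3 | X≥3) = P(X=3) / P(X≥3).
P(X=3) = C(9,3)·0.07^3·0.93^6 = 0.0186411
P(X≥3) = 1 − 0.5204111 − 0.3525365 − 0.1061400 = 0.0209123
Ratio = 0.0186411 / 0.0209123 = 0.8913913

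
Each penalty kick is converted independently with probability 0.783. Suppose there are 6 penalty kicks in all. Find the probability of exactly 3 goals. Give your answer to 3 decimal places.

X ~ Binomial(n=6, p=0.783).
P(X=3) = C(6,3) · p^3 · (1−p)^3
= 20 · 0.48005 · 0.010218 = 0.09811

0.098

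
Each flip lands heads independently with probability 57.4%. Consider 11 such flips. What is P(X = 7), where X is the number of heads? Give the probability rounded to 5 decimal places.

X ~ Binomial(n=11, p=0.574).
P(X=7) = C(11,7) · p^7 · (1−p)^4
= 330 · 0.02053 · 0.032934 = 0.2231185

0.22312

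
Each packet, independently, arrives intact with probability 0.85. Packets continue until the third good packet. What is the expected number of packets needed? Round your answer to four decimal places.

Y = total packets until the third success; negative binomial with r=3, p=0.85.
E[Y] = r / p = 3 / 0.85 = 3.529412

3.5294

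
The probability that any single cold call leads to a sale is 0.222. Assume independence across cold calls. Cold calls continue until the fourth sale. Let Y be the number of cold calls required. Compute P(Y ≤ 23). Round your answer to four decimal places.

0.7846

Finishing within 23 cold calls ⇔ at least 4 successes in the first 23. With X ~ Binomial(23, 0.222), P(Y ≤ 23) = 1 − P(X ≤ 3).
  k=0: C(23,0)·0.222^0·0.778^23 = 0.003108
  k=1: C(23,1)·0.222^1·0.778^22 = 0.020400
  k=2: C(23,2)·0.222^2·0.778^21 = 0.064032
  k=3: C(23,3)·0.222^3·0.778^20 = 0.127900
1 − 0.215440 = 0.784560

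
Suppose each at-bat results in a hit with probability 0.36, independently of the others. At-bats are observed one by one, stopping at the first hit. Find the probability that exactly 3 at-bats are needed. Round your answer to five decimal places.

Geometric (trials to first success), p = 0.36.
P(Y = 3) = (1−p)^2 · p = 0.4096 · 0.36 = 0.1474560

0.14746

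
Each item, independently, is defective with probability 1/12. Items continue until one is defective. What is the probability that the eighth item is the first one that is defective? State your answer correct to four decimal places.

0.0453

Geometric (trials to first success), p = 0.083333.
P(Y = 8) = (1−p)^7 · p = 0.54385 · 0.083333 = 0.045321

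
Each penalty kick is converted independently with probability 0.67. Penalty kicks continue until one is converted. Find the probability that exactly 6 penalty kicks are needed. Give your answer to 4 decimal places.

0.0026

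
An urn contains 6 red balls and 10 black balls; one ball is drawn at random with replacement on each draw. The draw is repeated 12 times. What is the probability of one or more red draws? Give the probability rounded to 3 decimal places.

P(at least one) = 1 − P(none) = 1 − (1 − 0.375)^12
= 1 − 0.00355 = 0.99645

0.996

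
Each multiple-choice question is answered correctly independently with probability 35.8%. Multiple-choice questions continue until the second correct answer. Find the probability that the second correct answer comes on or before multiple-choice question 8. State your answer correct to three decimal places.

Finishing within 8 multiple-choice questions ⇔ at least 2 successes in the first 8. With X ~ Binomial(8, 0.358), P(Y ≤ 8) = 1 − P(X ≤ 1).
  k=0: C(8,0)·0.358^0·0.642^8 = 0.02886
  k=1: C(8,1)·0.358^1·0.642^7 = 0.12874
1 − 0.15760 = 0.84240

0.842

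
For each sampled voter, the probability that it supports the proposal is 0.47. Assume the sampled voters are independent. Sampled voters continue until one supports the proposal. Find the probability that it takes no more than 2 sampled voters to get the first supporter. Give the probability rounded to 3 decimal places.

0.719

Y = number of sampled voters to the first success; geometric, p = 0.47.
P(Y ≤ 2) = 1 − (1−p)^2 = 1 − 0.28090 = 0.71910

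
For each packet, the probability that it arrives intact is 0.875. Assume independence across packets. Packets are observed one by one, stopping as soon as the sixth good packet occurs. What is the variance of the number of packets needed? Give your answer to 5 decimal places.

0.97959

Y = total packets until the sixth success; negative binomial with r=6, p=0.875.
Var(Y) = r(1−p)/p² = 6·0.125 / 0.875² = 0.9795918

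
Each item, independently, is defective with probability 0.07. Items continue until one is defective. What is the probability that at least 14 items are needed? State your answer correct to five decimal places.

Y = number of items to the first success; geometric, p = 0.07.
P(Y > 13) = P(first 13 all fail) = (1−p)^13 = 0.3892946

0.38929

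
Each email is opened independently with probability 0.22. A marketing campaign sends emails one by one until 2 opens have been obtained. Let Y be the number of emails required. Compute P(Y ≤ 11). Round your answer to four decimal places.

0.7333

Finishing within 11 emails ⇔ at least 2 successes in the first 11. With X ~ Binomial(11, 0.22), P(Y ≤ 11) = 1 − P(X ≤ 1).
  k=0: C(11,0)·0.22^0·0.78^11 = 0.065019
  k=1: C(11,1)·0.22^1·0.78^10 = 0.201726
1 − 0.266745 = 0.733255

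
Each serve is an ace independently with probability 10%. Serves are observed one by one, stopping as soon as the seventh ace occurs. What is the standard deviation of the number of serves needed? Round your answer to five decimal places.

Y = total serves until the seventh success; negative binomial with r=7, p=0.10.
SD(Y) = √[r(1−p)/p²] = √(630.0000000) = 25.0998008

25.09980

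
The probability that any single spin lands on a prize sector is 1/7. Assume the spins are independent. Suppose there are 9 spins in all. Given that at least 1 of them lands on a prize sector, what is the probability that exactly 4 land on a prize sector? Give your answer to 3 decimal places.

0.032

X ~ Binomial(9, 0.142857). Want P(X=4 | X≥1) = P(X=4) / P(X≥1).
P(X=4) = C(9,4)·0.142857^4·0.857143^5 = 0.02428
P(X≥1) = 1 − 0.24973 = 0.75027
Ratio = 0.02428 / 0.75027 = 0.03236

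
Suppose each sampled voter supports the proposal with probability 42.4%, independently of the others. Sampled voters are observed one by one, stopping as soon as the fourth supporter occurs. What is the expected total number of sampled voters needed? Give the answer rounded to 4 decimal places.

9.4340

Y = total sampled voters until the fourth success; negative binomial with r=4, p=0.424.
E[Y] = r / p = 4 / 0.424 = 9.433962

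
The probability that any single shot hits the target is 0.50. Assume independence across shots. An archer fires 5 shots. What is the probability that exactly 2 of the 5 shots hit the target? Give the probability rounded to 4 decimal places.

0.3125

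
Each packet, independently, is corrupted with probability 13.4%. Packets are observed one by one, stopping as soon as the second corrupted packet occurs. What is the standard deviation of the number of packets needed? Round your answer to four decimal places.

9.8213

Y = total packets until the second success; negative binomial with r=2, p=0.134.
SD(Y) = √[r(1−p)/p²] = √(96.458008) = 9.821304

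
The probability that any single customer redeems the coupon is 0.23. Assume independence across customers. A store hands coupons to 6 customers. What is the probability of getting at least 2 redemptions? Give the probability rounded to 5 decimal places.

X ~ Binomial(6, 0.23); P(X ≥ 2) = Σ C(6,k) p^k (1−p)^(6−k) over k:
  k=2: C(6,2)·0.23^2·0.77^4 = 0.2789394
  k=3: C(6,3)·0.23^3·0.77^3 = 0.1110927
  k=4: C(6,4)·0.23^4·0.77^2 = 0.0248877
  k=5: C(6,5)·0.23^5·0.77^1 = 0.0029736
  k=6: C(6,6)·0.23^6·0.77^0 = 0.0001480
Total = 0.4180414

0.41804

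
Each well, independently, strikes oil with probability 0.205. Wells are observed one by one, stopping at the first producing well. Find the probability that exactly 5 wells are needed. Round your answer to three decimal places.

Geometric (trials to first success), p = 0.205.
P(Y = 5) = (1−p)^4 · p = 0.39946 · 0.205 = 0.08189

0.082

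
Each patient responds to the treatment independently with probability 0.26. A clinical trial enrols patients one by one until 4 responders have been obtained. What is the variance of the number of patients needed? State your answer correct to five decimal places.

43.78698

Y = total patients until the fourth success; negative binomial with r=4, p=0.26.
Var(Y) = r(1−p)/p² = 4·0.74 / 0.26² = 43.7869822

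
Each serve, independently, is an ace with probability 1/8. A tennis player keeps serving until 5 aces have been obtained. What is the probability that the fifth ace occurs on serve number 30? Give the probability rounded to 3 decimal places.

0.026

Y = trial on which the fifth success occurs; negative binomial, r=5, p=0.125.
P(Y=30) = C(29,4) · p^5 · (1−p)^25
= 23751 · 3.0518e-05 · 0.035498 = 0.02573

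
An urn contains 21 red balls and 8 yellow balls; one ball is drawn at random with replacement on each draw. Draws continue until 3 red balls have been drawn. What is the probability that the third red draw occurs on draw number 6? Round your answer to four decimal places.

Y = trial on which the third success occurs; negative binomial, r=3, p=0.724138.
P(Y=6) = C(5,2) · p^3 · (1−p)^3
= 10 · 0.37972 · 0.020993 = 0.079715

0.0797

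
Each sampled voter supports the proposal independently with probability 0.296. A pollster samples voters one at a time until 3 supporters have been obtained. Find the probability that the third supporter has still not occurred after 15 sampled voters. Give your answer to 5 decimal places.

0.13377

Needing more than 15 sampled voters ⇔ fewer than 3 successes in the first 15. With X ~ Binomial(15, 0.296), P(Y > 15) = P(X ≤ 2).
  k=0: C(15,0)·0.296^0·0.704^15 = 0.0051712
  k=1: C(15,1)·0.296^1·0.704^14 = 0.0326137
  k=2: C(15,2)·0.296^2·0.704^13 = 0.0959881
P(X ≤ 2) = 0.1337730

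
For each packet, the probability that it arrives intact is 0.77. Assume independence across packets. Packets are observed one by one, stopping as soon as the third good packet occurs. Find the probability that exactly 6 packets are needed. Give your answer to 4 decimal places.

0.0555

Y = trial on which the third success occurs; negative binomial, r=3, p=0.77.
P(Y=6) = C(5,2) · p^3 · (1−p)^3
= 10 · 0.45653 · 0.012167 = 0.055546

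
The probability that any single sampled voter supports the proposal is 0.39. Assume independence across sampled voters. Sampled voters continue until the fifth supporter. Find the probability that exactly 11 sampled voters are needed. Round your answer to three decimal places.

0.098

Y = trial on which the fifth success occurs; negative binomial, r=5, p=0.39.
P(Y=11) = C(10,4) · p^5 · (1−p)^6
= 210 · 0.0090224 · 0.05152 = 0.09762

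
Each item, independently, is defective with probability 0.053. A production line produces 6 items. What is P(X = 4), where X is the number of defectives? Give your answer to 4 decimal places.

0.0001

X ~ Binomial(n=6, p=0.053).
P(X=4) = C(6,4) · p^4 · (1−p)^2
= 15 · 7.8905e-06 · 0.89681 = 0.000106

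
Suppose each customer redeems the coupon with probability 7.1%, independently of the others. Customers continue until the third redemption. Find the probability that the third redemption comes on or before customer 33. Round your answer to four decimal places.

Finishing within 33 customers ⇔ at least 3 successes in the first 33. With X ~ Binomial(33, 0.071), P(Y ≤ 33) = 1 − P(X ≤ 2).
  k=0: C(33,0)·0.071^0·0.929^33 = 0.088007
  k=1: C(33,1)·0.071^1·0.929^32 = 0.221960
  k=2: C(33,2)·0.071^2·0.929^31 = 0.271417
1 − 0.581385 = 0.418615

0.4186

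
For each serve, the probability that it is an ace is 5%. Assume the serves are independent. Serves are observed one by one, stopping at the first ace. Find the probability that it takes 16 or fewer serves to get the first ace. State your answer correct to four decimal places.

0.5599

Y = number of serves to the first success; geometric, p = 0.05.
P(Y ≤ 16) = 1 − (1−p)^16 = 1 − 0.440127 = 0.559873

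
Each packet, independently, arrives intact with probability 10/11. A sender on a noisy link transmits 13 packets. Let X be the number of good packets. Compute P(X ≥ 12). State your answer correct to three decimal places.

X ~ Binomial(13, 0.909091); P(X ≥ 12) = Σ C(13,k) p^k (1−p)^(13−k) over k:
  k=12: C(13,12)·0.909091^12·0.090909^1 = 0.37656
  k=13: C(13,13)·0.909091^13·0.090909^0 = 0.28966
Total = 0.66623

0.666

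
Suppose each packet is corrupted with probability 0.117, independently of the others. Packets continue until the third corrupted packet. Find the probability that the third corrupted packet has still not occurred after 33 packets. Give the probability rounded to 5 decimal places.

0.24117

Needing more than 33 packets ⇔ fewer than 3 successes in the first 33. With X ~ Binomial(33, 0.117), P(Y > 33) = P(X ≤ 2).
  k=0: C(33,0)·0.117^0·0.883^33 = 0.0164704
  k=1: C(33,1)·0.117^1·0.883^32 = 0.0720182
  k=2: C(33,2)·0.117^2·0.883^31 = 0.1526819
P(X ≤ 2) = 0.2411704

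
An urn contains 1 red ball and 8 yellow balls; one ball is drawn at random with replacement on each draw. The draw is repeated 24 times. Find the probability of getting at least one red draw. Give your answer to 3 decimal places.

P(at least one) = 1 − P(none) = 1 − (1 − 0.111111)^24
= 1 − 0.05920 = 0.94080

0.941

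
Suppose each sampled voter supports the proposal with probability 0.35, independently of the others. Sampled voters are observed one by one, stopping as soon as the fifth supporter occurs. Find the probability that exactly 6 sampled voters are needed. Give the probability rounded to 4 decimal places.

0.0171

Y = trial on which the fifth success occurs; negative binomial, r=5, p=0.35.
P(Y=6) = C(5,4) · p^5 · (1−p)^1
= 5 · 0.0052522 · 0.65 = 0.017070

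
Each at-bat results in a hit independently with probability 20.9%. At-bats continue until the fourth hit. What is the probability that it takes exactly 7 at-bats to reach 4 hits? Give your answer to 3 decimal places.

0.019

Y = trial on which the fourth success occurs; negative binomial, r=4, p=0.209.
P(Y=7) = C(6,3) · p^4 · (1−p)^3
= 20 · 0.001908 · 0.49491 = 0.01889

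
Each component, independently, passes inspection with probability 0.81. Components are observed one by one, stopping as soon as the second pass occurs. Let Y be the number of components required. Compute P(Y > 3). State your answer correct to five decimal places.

0.09458

Needing more than 3 components ⇔ fewer than 2 successes in the first 3. With X ~ Binomial(3, 0.81), P(Y > 3) = P(X ≤ 1).
  k=0: C(3,0)·0.81^0·0.19^3 = 0.0068590
  k=1: C(3,1)·0.81^1·0.19^2 = 0.0877230
P(X ≤ 1) = 0.0945820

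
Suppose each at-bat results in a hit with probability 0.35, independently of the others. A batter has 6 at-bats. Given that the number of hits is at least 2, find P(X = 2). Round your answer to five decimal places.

0.48171

X ~ Binomial(6, 0.35). Want P(X=2 | X≥2) = P(X=2) / P(X≥2).
P(X=2) = C(6,2)·0.35^2·0.65^4 = 0.3280052
P(X≥2) = 1 − 0.0754189 − 0.2436610 = 0.6809201
Ratio = 0.3280052 / 0.6809201 = 0.4817089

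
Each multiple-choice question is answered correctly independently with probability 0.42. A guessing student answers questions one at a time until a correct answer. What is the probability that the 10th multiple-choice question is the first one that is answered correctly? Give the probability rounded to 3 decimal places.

0.003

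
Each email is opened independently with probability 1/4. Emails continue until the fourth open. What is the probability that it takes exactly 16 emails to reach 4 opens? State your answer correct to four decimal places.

Y = trial on which the fourth success occurs; negative binomial, r=4, p=0.25.
P(Y=16) = C(15,3) · p^4 · (1−p)^12
= 455 · 0.0039062 · 0.031676 = 0.056300

0.0563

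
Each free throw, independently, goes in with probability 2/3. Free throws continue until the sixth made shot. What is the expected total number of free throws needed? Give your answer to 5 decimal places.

9.00000

Y = total free throws until the sixth success; negative binomial with r=6, p=0.666667.
E[Y] = r / p = 6 / 0.666667 = 9.0000000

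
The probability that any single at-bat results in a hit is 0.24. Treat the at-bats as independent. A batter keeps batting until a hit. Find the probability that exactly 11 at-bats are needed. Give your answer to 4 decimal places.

0.0154

Geometric (trials to first success), p = 0.24.
P(Y = 11) = (1−p)^10 · p = 0.064289 · 0.24 = 0.015429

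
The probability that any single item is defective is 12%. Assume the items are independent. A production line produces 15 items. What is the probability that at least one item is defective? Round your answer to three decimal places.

P(at least one) = 1 − P(none) = 1 − (1 − 0.12)^15
= 1 − 0.14697 = 0.85303

0.853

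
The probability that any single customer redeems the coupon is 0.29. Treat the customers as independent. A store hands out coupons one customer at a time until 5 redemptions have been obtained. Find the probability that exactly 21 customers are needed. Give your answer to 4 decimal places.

Y = trial on which the fifth success occurs; negative binomial, r=5, p=0.29.
P(Y=21) = C(20,4) · p^5 · (1−p)^16
= 4845 · 0.0020511 · 0.00417 = 0.041440

0.0414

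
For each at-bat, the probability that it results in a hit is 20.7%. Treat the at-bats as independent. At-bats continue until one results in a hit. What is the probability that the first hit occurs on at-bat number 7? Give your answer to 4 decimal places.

0.0515

Geometric (trials to first success), p = 0.207.
P(Y = 7) = (1−p)^6 · p = 0.24868 · 0.207 = 0.051477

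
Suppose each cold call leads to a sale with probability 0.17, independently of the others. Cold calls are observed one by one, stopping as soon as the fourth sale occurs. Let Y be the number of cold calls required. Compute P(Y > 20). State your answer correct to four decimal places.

Needing more than 20 cold calls ⇔ fewer than 4 successes in the first 20. With X ~ Binomial(20, 0.17), P(Y > 20) = P(X ≤ 3).
  k=0: C(20,0)·0.17^0·0.83^20 = 0.024075
  k=1: C(20,1)·0.17^1·0.83^19 = 0.098619
  k=2: C(20,2)·0.17^2·0.83^18 = 0.191892
  k=3: C(20,3)·0.17^3·0.83^17 = 0.235819
P(X ≤ 3) = 0.550406

0.5504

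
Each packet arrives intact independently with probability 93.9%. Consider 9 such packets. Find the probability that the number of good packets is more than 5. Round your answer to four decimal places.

0.9986

X ~ Binomial(9, 0.939); P(X ≥ 6) = Σ C(9,k) p^k (1−p)^(9−k) over k:
  k=6: C(9,6)·0.939^6·0.061^3 = 0.013070
  k=7: C(9,7)·0.939^7·0.061^2 = 0.086223
  k=8: C(9,8)·0.939^8·0.061^1 = 0.331816
  k=9: C(9,9)·0.939^9·0.061^0 = 0.567532
Total = 0.998640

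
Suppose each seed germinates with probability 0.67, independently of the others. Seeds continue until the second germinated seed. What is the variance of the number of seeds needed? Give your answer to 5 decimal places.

1.47026

Y = total seeds until the second success; negative binomial with r=2, p=0.67.
Var(Y) = r(1−p)/p² = 2·0.33 / 0.67² = 1.4702606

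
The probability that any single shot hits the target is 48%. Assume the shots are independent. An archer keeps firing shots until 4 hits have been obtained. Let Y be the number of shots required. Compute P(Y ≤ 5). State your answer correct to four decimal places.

Finishing within 5 shots ⇔ at least 4 successes in the first 5. With X ~ Binomial(5, 0.48), P(Y ≤ 5) = 1 − P(X ≤ 3).
  k=0: C(5,0)·0.48^0·0.52^5 = 0.038020
  k=1: C(5,1)·0.48^1·0.52^4 = 0.175479
  k=2: C(5,2)·0.48^2·0.52^3 = 0.323961
  k=3: C(5,3)·0.48^3·0.52^2 = 0.299041
1 − 0.836501 = 0.163499

0.1635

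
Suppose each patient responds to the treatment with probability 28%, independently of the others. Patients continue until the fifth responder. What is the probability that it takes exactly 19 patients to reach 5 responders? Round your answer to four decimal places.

0.0530

Y = trial on which the fifth success occurs; negative binomial, r=5, p=0.28.
P(Y=19) = C(18,4) · p^5 · (1−p)^14
= 3060 · 0.001721 · 0.010061 = 0.052987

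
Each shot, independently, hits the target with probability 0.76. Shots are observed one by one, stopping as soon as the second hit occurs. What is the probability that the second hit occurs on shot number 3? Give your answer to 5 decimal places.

Y = trial on which the second success occurs; negative binomial, r=2, p=0.76.
P(Y=3) = C(2,1) · p^2 · (1−p)^1
= 2 · 0.5776 · 0.24 = 0.2772480

0.27725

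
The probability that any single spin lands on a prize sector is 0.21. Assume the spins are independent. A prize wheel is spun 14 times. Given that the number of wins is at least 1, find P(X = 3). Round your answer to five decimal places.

0.26180

X ~ Binomial(14, 0.21). Want P(X=3 | X≥1) = P(X=3) / P(X≥1).
P(X=3) = C(14,3)·0.21^3·0.79^11 = 0.2521490
P(X≥1) = 1 − 0.0368790 = 0.9631210
Ratio = 0.2521490 / 0.9631210 = 0.2618041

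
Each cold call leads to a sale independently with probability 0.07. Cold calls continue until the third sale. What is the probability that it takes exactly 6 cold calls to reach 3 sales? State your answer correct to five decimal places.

0.00276

Y = trial on which the third success occurs; negative binomial, r=3, p=0.07.
P(Y=6) = C(5,2) · p^3 · (1−p)^3
= 10 · 0.000343 · 0.80436 = 0.0027589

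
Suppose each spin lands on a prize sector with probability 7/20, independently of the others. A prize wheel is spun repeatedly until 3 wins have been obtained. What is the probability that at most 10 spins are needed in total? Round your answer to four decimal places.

Finishing within 10 spins ⇔ at least 3 successes in the first 10. With X ~ Binomial(10, 0.35), P(Y ≤ 10) = 1 − P(X ≤ 2).
  k=0: C(10,0)·0.35^0·0.65^10 = 0.013463
  k=1: C(10,1)·0.35^1·0.65^9 = 0.072492
  k=2: C(10,2)·0.35^2·0.65^8 = 0.175653
1 − 0.261607 = 0.738393

0.7384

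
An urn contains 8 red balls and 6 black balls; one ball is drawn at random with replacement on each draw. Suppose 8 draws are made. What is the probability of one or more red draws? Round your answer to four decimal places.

0.9989

P(at least one) = 1 − P(none) = 1 − (1 − 0.571429)^8
= 1 − 0.001138 = 0.998862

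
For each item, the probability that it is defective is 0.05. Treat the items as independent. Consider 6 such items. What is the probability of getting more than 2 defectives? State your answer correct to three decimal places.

X ~ Binomial(6, 0.05); P(X ≥ 3) = Σ C(6,k) p^k (1−p)^(6−k) over k:
  k=3: C(6,3)·0.05^3·0.95^3 = 0.00214
  k=4: C(6,4)·0.05^4·0.95^2 = 0.00008
  k=5: C(6,5)·0.05^5·0.95^1 = 0.00000
  k=6: C(6,6)·0.05^6·0.95^0 = 0.00000
Total = 0.00223

0.002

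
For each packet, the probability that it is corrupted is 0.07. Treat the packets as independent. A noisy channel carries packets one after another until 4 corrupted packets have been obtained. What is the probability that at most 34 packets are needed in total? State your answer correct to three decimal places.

0.212

Finishing within 34 packets ⇔ at least 4 successes in the first 34. With X ~ Binomial(34, 0.07), P(Y ≤ 34) = 1 − P(X ≤ 3).
  k=0: C(34,0)·0.07^0·0.93^34 = 0.08480
  k=1: C(34,1)·0.07^1·0.93^33 = 0.21703
  k=2: C(34,2)·0.07^2·0.93^32 = 0.26953
  k=3: C(34,3)·0.07^3·0.93^31 = 0.21640
1 − 0.78777 = 0.21223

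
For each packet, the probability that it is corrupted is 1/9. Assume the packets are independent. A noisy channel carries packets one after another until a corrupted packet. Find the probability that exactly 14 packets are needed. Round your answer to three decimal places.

0.024

Geometric (trials to first success), p = 0.111111.
P(Y = 14) = (1−p)^13 · p = 0.21628 · 0.111111 = 0.02403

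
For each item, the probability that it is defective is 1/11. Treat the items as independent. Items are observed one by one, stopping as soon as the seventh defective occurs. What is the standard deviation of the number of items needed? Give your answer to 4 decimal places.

27.7489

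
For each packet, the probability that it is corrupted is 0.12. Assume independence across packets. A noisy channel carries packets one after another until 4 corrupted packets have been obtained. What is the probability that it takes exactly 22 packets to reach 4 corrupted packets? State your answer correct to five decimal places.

0.02762

Y = trial on which the fourth success occurs; negative binomial, r=4, p=0.12.
P(Y=22) = C(21,3) · p^4 · (1−p)^18
= 1330 · 0.00020736 · 0.10016 = 0.0276226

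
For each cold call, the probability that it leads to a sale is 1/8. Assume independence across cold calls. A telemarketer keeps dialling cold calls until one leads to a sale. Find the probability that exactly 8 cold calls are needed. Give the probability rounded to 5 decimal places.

0.04909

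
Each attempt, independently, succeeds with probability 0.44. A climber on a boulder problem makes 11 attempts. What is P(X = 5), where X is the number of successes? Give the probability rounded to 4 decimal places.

0.2350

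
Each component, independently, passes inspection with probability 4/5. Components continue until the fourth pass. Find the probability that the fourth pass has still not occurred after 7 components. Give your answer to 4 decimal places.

0.0333

Needing more than 7 components ⇔ fewer than 4 successes in the first 7. With X ~ Binomial(7, 0.80), P(Y > 7) = P(X ≤ 3).
  k=0: C(7,0)·0.80^0·0.20^7 = 0.000013
  k=1: C(7,1)·0.80^1·0.20^6 = 0.000358
  k=2: C(7,2)·0.80^2·0.20^5 = 0.004301
  k=3: C(7,3)·0.80^3·0.20^4 = 0.028672
P(X ≤ 3) = 0.033344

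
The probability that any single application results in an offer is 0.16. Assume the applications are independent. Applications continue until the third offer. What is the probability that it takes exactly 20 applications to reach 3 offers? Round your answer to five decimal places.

0.03615

Y = trial on which the third success occurs; negative binomial, r=3, p=0.16.
P(Y=20) = C(19,2) · p^3 · (1−p)^17
= 171 · 0.004096 · 0.051612 = 0.0361496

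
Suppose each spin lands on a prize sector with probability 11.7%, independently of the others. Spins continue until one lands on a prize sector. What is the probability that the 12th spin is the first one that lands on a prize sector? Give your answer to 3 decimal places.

0.030

Geometric (trials to first success), p = 0.117.
P(Y = 12) = (1−p)^11 · p = 0.25443 · 0.117 = 0.02977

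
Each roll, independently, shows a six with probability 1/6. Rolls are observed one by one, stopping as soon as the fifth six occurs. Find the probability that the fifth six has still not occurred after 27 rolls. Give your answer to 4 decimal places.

0.5235

Needing more than 27 rolls ⇔ fewer than 5 successes in the first 27. With X ~ Binomial(27, 0.166667), P(Y > 27) = P(X ≤ 4).
  k=0: C(27,0)·0.166667^0·0.833333^27 = 0.007280
  k=1: C(27,1)·0.166667^1·0.833333^26 = 0.039310
  k=2: C(27,2)·0.166667^2·0.833333^25 = 0.102205
  k=3: C(27,3)·0.166667^3·0.833333^24 = 0.170342
  k=4: C(27,4)·0.166667^4·0.833333^23 = 0.204411
P(X ≤ 4) = 0.523547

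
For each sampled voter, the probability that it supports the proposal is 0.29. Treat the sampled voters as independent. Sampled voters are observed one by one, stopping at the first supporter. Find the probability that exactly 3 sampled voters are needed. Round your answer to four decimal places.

0.1462

Geometric (trials to first success), p = 0.29.
P(Y = 3) = (1−p)^2 · p = 0.5041 · 0.29 = 0.146189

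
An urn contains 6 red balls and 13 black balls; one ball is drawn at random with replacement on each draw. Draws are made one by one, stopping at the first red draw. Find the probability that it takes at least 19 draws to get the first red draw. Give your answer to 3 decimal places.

Y = number of draws to the first success; geometric, p = 0.315789.
P(Y > 18) = P(first 18 all fail) = (1−p)^18 = 0.00108

0.001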